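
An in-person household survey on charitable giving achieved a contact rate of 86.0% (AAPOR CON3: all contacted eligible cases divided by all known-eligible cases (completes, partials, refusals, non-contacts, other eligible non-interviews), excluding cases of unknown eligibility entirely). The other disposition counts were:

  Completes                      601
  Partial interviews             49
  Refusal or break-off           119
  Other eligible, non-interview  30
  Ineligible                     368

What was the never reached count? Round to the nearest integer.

130

Top = 601 + 49 + 119 + 30 = 799
CON3 = 799 / D = 0.860
D = 799 / 0.860 = 929.1
Other denominator terms total 799
never reached = 929.1 − 799 ≈ 130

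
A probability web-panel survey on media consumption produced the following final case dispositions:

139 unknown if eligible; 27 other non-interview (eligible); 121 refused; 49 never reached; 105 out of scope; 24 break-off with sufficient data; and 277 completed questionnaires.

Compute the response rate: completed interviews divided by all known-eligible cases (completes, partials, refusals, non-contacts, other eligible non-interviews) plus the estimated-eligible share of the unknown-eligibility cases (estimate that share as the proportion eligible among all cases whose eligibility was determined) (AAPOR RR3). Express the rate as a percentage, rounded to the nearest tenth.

Top: 277
Eligible (known): 277 + 24 + 121 + 49 + 27 = 498
e = 498 / (498 + 105) = 498 / 603 = 0.8259
Eligible share of unknowns: 0.8259 × 139 = 114.80
Denominator: 498 + 114.80 = 612.80
RR3 = 277 / 612.80 = 0.4520

45.2%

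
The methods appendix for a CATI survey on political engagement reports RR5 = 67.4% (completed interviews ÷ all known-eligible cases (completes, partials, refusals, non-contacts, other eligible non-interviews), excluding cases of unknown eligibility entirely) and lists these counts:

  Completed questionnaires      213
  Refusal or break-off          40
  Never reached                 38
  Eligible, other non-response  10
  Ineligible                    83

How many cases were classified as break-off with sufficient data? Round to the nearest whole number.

15

RR5 = 213 / D = 0.674
D = 213 / 0.674 = 316.0
Rest of base = 301
break-off with sufficient data = 316.0 − 301 ≈ 15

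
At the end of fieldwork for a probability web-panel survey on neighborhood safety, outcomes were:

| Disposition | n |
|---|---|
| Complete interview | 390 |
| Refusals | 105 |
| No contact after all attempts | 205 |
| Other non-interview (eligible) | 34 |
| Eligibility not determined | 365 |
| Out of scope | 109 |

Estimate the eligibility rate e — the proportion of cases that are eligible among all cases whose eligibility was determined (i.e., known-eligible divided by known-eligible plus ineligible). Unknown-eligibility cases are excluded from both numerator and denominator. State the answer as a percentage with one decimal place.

87.1%

Determined eligible = 390 + 105 + 205 + 34 = 734
e = 734 / (734 + 109) = 734 / 843 = 0.8707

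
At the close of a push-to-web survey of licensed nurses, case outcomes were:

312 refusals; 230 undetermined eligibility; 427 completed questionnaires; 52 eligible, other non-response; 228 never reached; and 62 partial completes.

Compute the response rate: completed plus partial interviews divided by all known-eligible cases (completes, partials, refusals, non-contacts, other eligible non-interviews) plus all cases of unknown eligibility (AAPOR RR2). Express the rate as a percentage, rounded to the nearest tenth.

37.3%

Numerator = 427 + 62 = 489
Denominator = 427 + 62 + 312 + 228 + 52 + 230 = 1311
RR2 = 489 / 1311 = 0.3730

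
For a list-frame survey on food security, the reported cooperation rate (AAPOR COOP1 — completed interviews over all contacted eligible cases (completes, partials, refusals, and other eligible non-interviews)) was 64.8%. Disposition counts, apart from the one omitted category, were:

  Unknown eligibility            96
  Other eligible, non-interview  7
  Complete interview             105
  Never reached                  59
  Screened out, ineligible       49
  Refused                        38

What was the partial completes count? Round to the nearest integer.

COOP1 = 105 / D = 0.648
D = 105 / 0.648 = 162.0
Other denominator terms total 150
partial completes = 162.0 − 150 ≈ 12

12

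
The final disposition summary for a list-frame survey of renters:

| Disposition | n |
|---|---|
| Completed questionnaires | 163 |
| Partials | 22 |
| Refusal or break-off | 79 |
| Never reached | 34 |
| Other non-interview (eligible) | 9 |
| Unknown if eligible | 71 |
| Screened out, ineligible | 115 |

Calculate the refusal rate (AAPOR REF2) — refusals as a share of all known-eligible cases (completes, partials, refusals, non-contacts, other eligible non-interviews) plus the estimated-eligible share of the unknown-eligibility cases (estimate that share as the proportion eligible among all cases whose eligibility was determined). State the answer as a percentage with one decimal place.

22.0%

Numerator = 79
Eligible (known) = 163 + 22 + 79 + 34 + 9 = 307
e = 307 / (307 + 115) = 307 / 422 = 0.7275
Estimated eligible among unknowns = 0.7275 × 71 = 51.65
Denominator = 307 + 51.65 = 358.65
REF2 = 79 / 358.65 = 0.2203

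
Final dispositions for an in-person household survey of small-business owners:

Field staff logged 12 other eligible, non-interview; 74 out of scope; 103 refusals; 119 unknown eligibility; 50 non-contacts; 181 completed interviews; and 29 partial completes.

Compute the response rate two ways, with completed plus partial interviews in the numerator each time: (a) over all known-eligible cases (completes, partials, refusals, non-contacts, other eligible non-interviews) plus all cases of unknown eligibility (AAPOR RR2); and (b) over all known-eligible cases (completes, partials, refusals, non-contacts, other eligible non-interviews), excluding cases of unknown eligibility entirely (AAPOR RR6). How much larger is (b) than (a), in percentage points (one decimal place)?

13.5

Top = 181 + 29 = 210
Base = 181 + 29 + 103 + 50 + 12 + 119 = 494
RR2 = 210 / 494 = 0.4251
Base = 181 + 29 + 103 + 50 + 12 = 375
RR6 = 210 / 375 = 0.5600
Difference = 56.00 − 42.51 = 13.49 percentage points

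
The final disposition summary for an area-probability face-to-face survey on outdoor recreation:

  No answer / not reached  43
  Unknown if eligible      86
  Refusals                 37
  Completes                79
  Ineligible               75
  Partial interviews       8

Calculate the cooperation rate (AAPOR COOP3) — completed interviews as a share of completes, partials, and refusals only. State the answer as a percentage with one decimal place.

63.7%

Top: 79
Base: 79 + 8 + 37 = 124
COOP3 = 79 / 124 = 0.6371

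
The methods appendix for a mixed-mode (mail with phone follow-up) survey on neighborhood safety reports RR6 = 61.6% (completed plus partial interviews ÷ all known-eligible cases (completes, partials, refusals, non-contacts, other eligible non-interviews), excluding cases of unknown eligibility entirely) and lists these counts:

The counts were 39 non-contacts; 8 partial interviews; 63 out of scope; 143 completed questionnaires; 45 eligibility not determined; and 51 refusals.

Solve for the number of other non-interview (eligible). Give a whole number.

Numerator → 143 + 8 = 151
RR6 = 151 / D = 0.616
D = 151 / 0.616 = 245.1
Other denominator terms total 241
other non-interview (eligible) = 245.1 − 241 ≈ 4

4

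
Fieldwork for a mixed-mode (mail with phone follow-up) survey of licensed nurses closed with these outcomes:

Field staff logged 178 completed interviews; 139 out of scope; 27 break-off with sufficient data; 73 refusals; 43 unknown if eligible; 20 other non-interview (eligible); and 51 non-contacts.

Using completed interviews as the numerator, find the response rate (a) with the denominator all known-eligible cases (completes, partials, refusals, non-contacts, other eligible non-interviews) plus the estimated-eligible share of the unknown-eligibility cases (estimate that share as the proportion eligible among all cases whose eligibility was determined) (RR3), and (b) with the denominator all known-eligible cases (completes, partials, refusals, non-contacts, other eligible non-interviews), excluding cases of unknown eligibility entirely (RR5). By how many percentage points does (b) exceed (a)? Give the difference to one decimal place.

Top = 178
Known eligible = 178 + 27 + 73 + 51 + 20 = 349
e = 349 / (349 + 139) = 349 / 488 = 0.7152
Eligible share of unknowns = 0.7152 × 43 = 30.75
Denominator = 349 + 30.75 = 379.75
RR3 = 178 / 379.75 = 0.4687
Denominator = 178 + 27 + 73 + 51 + 20 = 349
RR5 = 178 / 349 = 0.5100
Difference = 51.00 − 46.87 = 4.13 percentage points

4.1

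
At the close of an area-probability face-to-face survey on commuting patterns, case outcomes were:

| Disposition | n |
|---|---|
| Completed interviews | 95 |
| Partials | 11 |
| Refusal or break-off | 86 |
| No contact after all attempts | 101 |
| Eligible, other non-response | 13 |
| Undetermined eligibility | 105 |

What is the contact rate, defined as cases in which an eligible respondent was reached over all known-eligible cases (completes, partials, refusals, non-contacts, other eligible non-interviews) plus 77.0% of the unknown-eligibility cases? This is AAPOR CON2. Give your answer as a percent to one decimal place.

Numerator → 95 + 11 + 86 + 13 = 205
Eligible (known) → 95 + 11 + 86 + 101 + 13 = 306
e × U → 0.7700 × 105 = 80.85
Denominator → 306 + 80.85 = 386.85
CON2 = 205 / 386.85 = 0.5299

53.0%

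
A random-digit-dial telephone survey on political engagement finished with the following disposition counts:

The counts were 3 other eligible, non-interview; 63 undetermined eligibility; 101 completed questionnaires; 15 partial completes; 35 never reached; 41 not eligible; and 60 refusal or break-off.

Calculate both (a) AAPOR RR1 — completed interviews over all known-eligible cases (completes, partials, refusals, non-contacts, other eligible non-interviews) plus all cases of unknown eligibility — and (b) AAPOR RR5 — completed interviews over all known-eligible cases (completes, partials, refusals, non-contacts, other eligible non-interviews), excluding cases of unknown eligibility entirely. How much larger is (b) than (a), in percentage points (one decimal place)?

10.7

Top → 101
Denom → 101 + 15 + 60 + 35 + 3 + 63 = 277
RR1 = 101 / 277 = 0.3646
Denom → 101 + 15 + 60 + 35 + 3 = 214
RR5 = 101 / 214 = 0.4720
Difference = 47.20 − 36.46 = 10.74 percentage points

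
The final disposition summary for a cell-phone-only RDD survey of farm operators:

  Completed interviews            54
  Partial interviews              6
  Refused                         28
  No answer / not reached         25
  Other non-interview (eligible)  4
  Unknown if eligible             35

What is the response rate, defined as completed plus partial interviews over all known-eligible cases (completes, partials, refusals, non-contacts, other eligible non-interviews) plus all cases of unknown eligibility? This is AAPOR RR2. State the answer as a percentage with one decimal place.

39.5%

Top → 54 + 6 = 60
Base → 54 + 6 + 28 + 25 + 4 + 35 = 152
RR2 = 60 / 152 = 0.3947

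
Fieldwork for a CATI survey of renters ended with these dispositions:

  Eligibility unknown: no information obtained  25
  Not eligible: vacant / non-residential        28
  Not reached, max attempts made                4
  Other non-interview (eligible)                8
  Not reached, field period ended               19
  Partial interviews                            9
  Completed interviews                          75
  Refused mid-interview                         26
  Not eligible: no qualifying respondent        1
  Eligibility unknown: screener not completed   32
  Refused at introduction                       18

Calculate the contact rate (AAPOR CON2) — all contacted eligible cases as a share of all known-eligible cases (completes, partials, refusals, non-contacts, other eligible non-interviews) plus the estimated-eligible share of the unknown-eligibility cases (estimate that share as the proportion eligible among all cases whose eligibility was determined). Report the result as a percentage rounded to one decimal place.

65.6%

Refusals = 18 + 26 = 44
No contact after all attempts = 19 + 4 = 23
Undetermined eligibility = 32 + 25 = 57
Out of scope = 1 + 28 = 29
Top = 75 + 9 + 44 + 8 = 136
Known eligible = 75 + 9 + 44 + 23 + 8 = 159
e = 159 / (159 + 29) = 159 / 188 = 0.8457
Eligible share of unknowns = 0.8457 × 57 = 48.20
Base = 159 + 48.20 = 207.20
CON2 = 136 / 207.20 = 0.6564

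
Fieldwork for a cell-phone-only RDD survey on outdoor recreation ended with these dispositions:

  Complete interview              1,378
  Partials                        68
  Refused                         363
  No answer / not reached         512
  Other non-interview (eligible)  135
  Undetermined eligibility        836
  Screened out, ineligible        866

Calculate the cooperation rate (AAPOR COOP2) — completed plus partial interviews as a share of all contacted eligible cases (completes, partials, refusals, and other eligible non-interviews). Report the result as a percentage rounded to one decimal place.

74.4%

Top: 1378 + 68 = 1446
Base: 1378 + 68 + 363 + 135 = 1944
COOP2 = 1446 / 1944 = 0.7438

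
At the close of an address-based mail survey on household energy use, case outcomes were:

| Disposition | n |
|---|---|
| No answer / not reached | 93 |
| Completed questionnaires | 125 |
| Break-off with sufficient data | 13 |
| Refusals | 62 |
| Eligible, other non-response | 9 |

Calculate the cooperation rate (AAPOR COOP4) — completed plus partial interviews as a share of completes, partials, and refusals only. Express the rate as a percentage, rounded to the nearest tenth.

69.0%

Numerator: 125 + 13 = 138
Denominator: 125 + 13 + 62 = 200
COOP4 = 138 / 200 = 0.6900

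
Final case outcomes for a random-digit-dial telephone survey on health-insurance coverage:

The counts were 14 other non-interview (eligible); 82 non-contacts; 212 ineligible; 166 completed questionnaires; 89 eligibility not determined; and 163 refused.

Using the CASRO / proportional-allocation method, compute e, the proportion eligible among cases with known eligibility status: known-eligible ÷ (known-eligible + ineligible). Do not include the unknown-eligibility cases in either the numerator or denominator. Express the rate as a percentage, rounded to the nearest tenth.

66.7%

Determined eligible → 166 + 163 + 82 + 14 = 425
e = 425 / (425 + 212) = 425 / 637 = 0.6672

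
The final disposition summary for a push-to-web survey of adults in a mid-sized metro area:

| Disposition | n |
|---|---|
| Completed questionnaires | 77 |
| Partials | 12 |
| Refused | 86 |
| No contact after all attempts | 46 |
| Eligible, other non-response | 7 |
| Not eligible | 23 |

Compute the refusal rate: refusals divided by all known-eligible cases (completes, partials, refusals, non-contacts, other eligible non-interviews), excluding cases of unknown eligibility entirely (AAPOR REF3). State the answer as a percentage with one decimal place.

Numerator: 86
Base: 77 + 12 + 86 + 46 + 7 = 228
REF3 = 86 / 228 = 0.3772

37.7%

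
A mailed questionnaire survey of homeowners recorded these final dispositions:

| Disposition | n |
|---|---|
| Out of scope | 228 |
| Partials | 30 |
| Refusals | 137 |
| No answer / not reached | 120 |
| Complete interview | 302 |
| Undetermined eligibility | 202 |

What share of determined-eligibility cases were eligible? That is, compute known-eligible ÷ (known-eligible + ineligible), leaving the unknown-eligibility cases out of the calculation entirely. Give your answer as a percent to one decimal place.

Determined eligible → 302 + 30 + 137 + 120 = 589
e = 589 / (589 + 228) = 589 / 817 = 0.7209

72.1%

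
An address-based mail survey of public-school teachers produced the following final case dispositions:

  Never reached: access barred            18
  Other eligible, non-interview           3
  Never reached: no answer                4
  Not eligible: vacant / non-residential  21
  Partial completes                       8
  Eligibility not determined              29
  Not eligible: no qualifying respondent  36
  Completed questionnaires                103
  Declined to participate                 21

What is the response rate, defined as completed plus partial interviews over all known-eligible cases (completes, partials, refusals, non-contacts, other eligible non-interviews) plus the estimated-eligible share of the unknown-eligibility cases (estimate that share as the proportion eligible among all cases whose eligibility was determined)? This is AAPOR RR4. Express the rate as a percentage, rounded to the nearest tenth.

Non-contacts = 4 + 18 = 22
Ineligible = 36 + 21 = 57
Num = 103 + 8 = 111
Eligible (known) = 103 + 8 + 21 + 22 + 3 = 157
e = 157 / (157 + 57) = 157 / 214 = 0.7336
Eligible share of unknowns = 0.7336 × 29 = 21.27
Denom = 157 + 21.27 = 178.27
RR4 = 111 / 178.27 = 0.6227

62.3%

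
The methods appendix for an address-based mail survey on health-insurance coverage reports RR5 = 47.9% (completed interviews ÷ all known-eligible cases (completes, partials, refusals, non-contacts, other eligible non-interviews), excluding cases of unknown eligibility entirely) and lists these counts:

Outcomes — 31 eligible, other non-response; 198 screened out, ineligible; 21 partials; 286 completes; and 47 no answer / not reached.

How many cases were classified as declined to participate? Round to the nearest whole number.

212

RR5 = 286 / D = 0.479
D = 286 / 0.479 = 597.1
Remaining denominator categories sum to 385
declined to participate = 597.1 − 385 ≈ 212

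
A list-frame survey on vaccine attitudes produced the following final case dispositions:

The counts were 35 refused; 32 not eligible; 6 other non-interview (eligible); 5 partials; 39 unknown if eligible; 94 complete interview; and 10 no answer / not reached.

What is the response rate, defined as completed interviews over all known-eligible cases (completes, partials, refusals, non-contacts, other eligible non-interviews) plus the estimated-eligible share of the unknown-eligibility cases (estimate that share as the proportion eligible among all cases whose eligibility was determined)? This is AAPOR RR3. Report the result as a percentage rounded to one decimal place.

Numerator → 94
Determined eligible → 94 + 5 + 35 + 10 + 6 = 150
e = 150 / (150 + 32) = 150 / 182 = 0.8242
Eligible share of unknowns → 0.8242 × 39 = 32.14
Base → 150 + 32.14 = 182.14
RR3 = 94 / 182.14 = 0.5161

51.6%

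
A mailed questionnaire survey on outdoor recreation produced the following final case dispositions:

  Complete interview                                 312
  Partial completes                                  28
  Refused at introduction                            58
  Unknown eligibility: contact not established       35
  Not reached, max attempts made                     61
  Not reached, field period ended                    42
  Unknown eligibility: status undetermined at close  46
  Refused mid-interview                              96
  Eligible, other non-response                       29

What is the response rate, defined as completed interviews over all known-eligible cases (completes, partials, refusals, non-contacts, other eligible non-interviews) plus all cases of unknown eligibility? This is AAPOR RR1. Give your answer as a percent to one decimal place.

44.1%

Declined to participate = 58 + 96 = 154
Never reached = 42 + 61 = 103
Undetermined eligibility = 35 + 46 = 81
Numerator → 312
Base → 312 + 28 + 154 + 103 + 29 + 81 = 707
RR1 = 312 / 707 = 0.4413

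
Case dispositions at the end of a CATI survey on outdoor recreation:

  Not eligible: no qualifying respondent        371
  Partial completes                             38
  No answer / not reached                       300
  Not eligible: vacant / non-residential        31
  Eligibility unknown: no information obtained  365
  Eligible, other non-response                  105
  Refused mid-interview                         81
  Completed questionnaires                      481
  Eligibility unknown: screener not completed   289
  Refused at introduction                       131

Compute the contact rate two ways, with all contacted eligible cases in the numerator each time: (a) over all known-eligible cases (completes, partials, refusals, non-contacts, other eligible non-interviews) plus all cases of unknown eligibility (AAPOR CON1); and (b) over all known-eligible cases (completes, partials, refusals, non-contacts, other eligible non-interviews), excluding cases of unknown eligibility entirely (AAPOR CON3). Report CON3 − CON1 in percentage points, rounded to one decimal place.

Declined to participate = 131 + 81 = 212
Eligibility not determined = 289 + 365 = 654
Ineligible = 371 + 31 = 402
Top → 481 + 38 + 212 + 105 = 836
Denom → 481 + 38 + 212 + 300 + 105 + 654 = 1790
CON1 = 836 / 1790 = 0.4670
Denom → 481 + 38 + 212 + 300 + 105 = 1136
CON3 = 836 / 1136 = 0.7359
Difference = 73.59 − 46.70 = 26.89 percentage points

26.9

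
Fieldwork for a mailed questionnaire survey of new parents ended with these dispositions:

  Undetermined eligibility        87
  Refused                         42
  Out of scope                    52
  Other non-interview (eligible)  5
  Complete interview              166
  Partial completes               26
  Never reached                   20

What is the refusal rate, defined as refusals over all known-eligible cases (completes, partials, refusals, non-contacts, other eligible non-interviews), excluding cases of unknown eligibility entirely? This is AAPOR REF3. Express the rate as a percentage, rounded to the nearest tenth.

Num: 42
Denominator: 166 + 26 + 42 + 20 + 5 = 259
REF3 = 42 / 259 = 0.1622

16.2%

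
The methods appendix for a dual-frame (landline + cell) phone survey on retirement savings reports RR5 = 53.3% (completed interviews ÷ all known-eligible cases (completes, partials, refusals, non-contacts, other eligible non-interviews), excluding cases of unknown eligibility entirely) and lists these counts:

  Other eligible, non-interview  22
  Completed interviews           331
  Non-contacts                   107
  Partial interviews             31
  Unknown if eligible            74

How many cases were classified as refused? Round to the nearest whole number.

130

RR5 = 331 / D = 0.533
D = 331 / 0.533 = 621.0
Rest of base = 491
refused = 621.0 − 491 ≈ 130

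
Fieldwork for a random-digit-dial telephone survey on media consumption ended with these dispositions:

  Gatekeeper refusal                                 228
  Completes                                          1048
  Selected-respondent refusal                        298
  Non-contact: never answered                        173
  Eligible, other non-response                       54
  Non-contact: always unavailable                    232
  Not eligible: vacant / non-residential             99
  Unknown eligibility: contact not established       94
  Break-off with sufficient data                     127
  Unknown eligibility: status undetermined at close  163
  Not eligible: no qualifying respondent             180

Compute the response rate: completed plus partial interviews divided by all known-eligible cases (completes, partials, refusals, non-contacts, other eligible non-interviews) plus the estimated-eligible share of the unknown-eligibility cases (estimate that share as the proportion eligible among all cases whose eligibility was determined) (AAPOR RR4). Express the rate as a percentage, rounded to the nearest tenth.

Declined to participate = 228 + 298 = 526
No answer / not reached = 173 + 232 = 405
Eligibility not determined = 94 + 163 = 257
Not eligible = 180 + 99 = 279
Numerator = 1048 + 127 = 1175
Determined eligible = 1048 + 127 + 526 + 405 + 54 = 2160
e = 2160 / (2160 + 279) = 2160 / 2439 = 0.8856
e × U = 0.8856 × 257 = 227.60
Denom = 2160 + 227.60 = 2387.60
RR4 = 1175 / 2387.60 = 0.4921

49.2%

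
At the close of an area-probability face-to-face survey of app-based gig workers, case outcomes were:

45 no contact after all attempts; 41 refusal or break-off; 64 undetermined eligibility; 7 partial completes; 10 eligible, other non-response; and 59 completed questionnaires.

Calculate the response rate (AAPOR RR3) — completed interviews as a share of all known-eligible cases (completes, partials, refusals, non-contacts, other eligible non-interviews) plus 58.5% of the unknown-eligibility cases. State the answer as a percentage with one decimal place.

Top: 59
Determined eligible: 59 + 7 + 41 + 45 + 10 = 162
Eligible share of unknowns: 0.5850 × 64 = 37.44
Denominator: 162 + 37.44 = 199.44
RR3 = 59 / 199.44 = 0.2958

29.6%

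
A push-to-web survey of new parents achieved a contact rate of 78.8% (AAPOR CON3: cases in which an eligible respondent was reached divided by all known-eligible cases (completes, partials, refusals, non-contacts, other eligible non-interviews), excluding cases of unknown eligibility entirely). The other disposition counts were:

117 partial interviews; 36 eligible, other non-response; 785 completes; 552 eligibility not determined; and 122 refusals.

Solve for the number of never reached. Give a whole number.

Numerator: 785 + 117 + 122 + 36 = 1060
CON3 = 1060 / D = 0.788
D = 1060 / 0.788 = 1345.2
Rest of base = 1060
never reached = 1345.2 − 1060 ≈ 285

285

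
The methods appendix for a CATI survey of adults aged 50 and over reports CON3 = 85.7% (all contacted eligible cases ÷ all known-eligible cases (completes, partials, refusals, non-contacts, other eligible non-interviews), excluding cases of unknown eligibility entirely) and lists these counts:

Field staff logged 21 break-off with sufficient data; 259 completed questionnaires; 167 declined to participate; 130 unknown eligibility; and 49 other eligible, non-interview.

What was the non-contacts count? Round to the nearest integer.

Top = 259 + 21 + 167 + 49 = 496
CON3 = 496 / D = 0.857
D = 496 / 0.857 = 578.8
Remaining denominator categories sum to 496
non-contacts = 578.8 − 496 ≈ 83

83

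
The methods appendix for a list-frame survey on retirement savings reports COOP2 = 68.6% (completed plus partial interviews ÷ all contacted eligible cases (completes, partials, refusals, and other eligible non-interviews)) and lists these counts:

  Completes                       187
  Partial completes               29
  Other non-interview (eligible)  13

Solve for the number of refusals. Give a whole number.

86

Top → 187 + 29 = 216
COOP2 = 216 / D = 0.686
D = 216 / 0.686 = 314.9
Remaining denominator categories sum to 229
refusals = 314.9 − 229 ≈ 86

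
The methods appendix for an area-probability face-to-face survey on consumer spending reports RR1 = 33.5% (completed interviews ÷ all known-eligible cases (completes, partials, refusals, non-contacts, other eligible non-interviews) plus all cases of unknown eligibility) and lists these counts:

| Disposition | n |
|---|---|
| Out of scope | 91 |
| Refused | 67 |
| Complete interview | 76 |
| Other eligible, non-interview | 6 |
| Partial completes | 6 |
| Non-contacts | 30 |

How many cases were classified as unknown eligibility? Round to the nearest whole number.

42

RR1 = 76 / D = 0.335
D = 76 / 0.335 = 226.9
Remaining denominator categories sum to 185
unknown eligibility = 226.9 − 185 ≈ 42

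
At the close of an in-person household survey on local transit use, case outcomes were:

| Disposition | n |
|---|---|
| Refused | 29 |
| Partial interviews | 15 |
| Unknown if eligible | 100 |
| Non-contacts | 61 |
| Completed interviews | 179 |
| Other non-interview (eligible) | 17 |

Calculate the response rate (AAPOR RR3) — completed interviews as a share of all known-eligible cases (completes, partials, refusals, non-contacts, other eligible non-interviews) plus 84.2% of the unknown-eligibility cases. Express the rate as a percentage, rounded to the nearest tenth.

46.5%

Num = 179
Determined eligible = 179 + 15 + 29 + 61 + 17 = 301
e × U = 0.8420 × 100 = 84.20
Base = 301 + 84.20 = 385.20
RR3 = 179 / 385.20 = 0.4647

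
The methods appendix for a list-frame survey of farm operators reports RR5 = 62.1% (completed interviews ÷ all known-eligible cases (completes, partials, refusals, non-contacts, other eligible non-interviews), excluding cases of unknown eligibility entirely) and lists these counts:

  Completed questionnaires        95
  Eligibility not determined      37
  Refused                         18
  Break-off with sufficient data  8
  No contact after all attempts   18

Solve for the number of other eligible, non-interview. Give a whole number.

RR5 = 95 / D = 0.621
D = 95 / 0.621 = 153.0
Rest of base = 139
other eligible, non-interview = 153.0 − 139 ≈ 14

14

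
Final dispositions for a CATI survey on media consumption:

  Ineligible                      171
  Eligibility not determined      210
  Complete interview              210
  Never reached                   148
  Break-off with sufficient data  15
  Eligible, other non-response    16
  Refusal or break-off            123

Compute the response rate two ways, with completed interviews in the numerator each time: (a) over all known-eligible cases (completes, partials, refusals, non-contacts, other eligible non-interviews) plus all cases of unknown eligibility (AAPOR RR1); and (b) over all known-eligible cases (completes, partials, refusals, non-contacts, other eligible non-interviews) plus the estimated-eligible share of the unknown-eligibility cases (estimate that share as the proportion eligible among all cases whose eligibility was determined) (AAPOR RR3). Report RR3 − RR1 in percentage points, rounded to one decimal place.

2.3

Top → 210
Denominator → 210 + 15 + 123 + 148 + 16 + 210 = 722
RR1 = 210 / 722 = 0.2909
Eligible (known) → 210 + 15 + 123 + 148 + 16 = 512
e = 512 / (512 + 171) = 512 / 683 = 0.7496
e × U → 0.7496 × 210 = 157.42
Denominator → 512 + 157.42 = 669.42
RR3 = 210 / 669.42 = 0.3137
Difference = 31.37 − 29.09 = 2.28 percentage points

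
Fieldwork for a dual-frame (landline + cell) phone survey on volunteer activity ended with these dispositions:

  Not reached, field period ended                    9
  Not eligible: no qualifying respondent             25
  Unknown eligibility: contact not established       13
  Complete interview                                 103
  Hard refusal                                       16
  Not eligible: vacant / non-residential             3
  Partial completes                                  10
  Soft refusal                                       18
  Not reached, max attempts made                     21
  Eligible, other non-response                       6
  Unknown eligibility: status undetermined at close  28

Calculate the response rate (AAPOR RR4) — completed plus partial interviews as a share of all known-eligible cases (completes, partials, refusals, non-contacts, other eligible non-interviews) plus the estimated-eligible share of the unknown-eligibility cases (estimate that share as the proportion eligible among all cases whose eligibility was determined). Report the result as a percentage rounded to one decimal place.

Refused = 16 + 18 = 34
No contact after all attempts = 9 + 21 = 30
Eligibility not determined = 13 + 28 = 41
Screened out, ineligible = 25 + 3 = 28
Top = 103 + 10 = 113
Known eligible = 103 + 10 + 34 + 30 + 6 = 183
e = 183 / (183 + 28) = 183 / 211 = 0.8673
Estimated eligible among unknowns = 0.8673 × 41 = 35.56
Base = 183 + 35.56 = 218.56
RR4 = 113 / 218.56 = 0.5170

51.7%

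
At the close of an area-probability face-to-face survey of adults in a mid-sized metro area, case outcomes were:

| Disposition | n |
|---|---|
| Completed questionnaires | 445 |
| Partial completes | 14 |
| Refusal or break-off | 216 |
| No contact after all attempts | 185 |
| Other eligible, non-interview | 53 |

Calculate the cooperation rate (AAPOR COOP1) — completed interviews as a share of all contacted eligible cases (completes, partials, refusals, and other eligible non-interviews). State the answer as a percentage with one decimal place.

Numerator: 445
Denom: 445 + 14 + 216 + 53 = 728
COOP1 = 445 / 728 = 0.6113

61.1%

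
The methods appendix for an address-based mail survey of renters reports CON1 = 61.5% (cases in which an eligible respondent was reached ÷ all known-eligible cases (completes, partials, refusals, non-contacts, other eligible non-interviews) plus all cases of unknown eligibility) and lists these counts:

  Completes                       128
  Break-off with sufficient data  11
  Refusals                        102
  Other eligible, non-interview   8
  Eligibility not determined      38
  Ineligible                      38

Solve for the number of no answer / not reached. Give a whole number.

Numerator: 128 + 11 + 102 + 8 = 249
CON1 = 249 / D = 0.615
D = 249 / 0.615 = 404.9
Remaining denominator categories sum to 287
no answer / not reached = 404.9 − 287 ≈ 118

118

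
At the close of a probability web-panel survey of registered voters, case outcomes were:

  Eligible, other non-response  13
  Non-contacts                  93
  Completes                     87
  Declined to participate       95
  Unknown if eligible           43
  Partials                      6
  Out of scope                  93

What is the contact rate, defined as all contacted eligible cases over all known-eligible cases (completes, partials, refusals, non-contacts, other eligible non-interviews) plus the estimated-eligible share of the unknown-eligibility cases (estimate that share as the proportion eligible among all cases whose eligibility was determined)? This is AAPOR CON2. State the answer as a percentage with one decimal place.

Numerator → 87 + 6 + 95 + 13 = 201
Known eligible → 87 + 6 + 95 + 93 + 13 = 294
e = 294 / (294 + 93) = 294 / 387 = 0.7597
Eligible share of unknowns → 0.7597 × 43 = 32.67
Denom → 294 + 32.67 = 326.67
CON2 = 201 / 326.67 = 0.6153

61.5%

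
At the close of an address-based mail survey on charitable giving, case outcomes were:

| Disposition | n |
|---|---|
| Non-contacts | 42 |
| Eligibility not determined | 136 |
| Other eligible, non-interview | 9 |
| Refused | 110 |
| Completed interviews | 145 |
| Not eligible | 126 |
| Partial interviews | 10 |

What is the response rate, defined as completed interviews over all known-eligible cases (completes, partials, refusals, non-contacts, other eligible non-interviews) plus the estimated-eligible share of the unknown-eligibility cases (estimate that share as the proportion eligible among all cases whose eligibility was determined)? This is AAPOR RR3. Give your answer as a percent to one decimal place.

Numerator = 145
Determined eligible = 145 + 10 + 110 + 42 + 9 = 316
e = 316 / (316 + 126) = 316 / 442 = 0.7149
Estimated eligible among unknowns = 0.7149 × 136 = 97.23
Denominator = 316 + 97.23 = 413.23
RR3 = 145 / 413.23 = 0.3509

35.1%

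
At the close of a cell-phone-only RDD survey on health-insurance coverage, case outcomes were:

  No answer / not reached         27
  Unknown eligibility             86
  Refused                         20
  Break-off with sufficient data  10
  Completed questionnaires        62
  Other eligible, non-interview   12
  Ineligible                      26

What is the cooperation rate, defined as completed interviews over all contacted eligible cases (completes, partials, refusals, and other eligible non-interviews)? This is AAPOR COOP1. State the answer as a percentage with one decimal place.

Top: 62
Denominator: 62 + 10 + 20 + 12 = 104
COOP1 = 62 / 104 = 0.5962

59.6%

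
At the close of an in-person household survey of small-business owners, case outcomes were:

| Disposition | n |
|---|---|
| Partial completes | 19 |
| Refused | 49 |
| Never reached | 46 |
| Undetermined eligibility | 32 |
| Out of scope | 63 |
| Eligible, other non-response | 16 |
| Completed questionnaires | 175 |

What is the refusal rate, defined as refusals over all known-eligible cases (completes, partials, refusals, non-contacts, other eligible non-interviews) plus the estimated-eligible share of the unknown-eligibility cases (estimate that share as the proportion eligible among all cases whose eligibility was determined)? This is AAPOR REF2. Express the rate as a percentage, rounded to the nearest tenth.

14.8%

Num: 49
Eligible (known): 175 + 19 + 49 + 46 + 16 = 305
e = 305 / (305 + 63) = 305 / 368 = 0.8288
e × U: 0.8288 × 32 = 26.52
Denominator: 305 + 26.52 = 331.52
REF2 = 49 / 331.52 = 0.1478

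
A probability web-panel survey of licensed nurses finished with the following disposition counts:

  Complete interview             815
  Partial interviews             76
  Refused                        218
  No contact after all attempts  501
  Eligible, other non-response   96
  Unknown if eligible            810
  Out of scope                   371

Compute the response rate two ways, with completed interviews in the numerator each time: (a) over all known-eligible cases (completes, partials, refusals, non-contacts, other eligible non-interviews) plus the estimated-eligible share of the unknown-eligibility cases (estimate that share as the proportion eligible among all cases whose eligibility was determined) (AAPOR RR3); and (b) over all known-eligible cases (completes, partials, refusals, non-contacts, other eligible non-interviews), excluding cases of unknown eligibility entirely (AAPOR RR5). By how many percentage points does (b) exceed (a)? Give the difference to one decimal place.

13.4

Top: 815
Known eligible: 815 + 76 + 218 + 501 + 96 = 1706
e = 1706 / (1706 + 371) = 1706 / 2077 = 0.8214
e × U: 0.8214 × 810 = 665.33
Denominator: 1706 + 665.33 = 2371.33
RR3 = 815 / 2371.33 = 0.3437
Denominator: 815 + 76 + 218 + 501 + 96 = 1706
RR5 = 815 / 1706 = 0.4777
Difference = 47.77 − 34.37 = 13.40 percentage points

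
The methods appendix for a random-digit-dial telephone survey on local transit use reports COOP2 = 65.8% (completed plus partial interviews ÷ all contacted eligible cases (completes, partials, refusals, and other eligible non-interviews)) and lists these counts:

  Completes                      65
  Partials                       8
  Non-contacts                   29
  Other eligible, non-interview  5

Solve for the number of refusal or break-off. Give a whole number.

Top → 65 + 8 = 73
COOP2 = 73 / D = 0.658
D = 73 / 0.658 = 110.9
Other denominator terms total 78
refusal or break-off = 110.9 − 78 ≈ 33

33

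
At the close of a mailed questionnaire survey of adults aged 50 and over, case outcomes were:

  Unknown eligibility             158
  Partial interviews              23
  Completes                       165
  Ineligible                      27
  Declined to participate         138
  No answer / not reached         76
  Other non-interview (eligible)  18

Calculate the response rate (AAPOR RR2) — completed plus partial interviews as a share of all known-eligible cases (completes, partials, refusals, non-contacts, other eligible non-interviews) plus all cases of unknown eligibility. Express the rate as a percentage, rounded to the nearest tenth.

32.5%

Numerator = 165 + 23 = 188
Base = 165 + 23 + 138 + 76 + 18 + 158 = 578
RR2 = 188 / 578 = 0.3253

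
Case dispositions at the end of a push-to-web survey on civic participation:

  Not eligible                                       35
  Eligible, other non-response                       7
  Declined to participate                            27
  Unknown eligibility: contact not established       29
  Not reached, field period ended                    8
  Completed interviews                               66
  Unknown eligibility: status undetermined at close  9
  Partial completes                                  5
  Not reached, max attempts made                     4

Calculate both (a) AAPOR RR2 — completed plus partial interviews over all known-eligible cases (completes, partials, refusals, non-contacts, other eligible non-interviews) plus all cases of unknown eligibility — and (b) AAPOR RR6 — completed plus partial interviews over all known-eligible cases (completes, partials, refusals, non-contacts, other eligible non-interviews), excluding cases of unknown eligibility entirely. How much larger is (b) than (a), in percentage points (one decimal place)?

Non-contacts = 8 + 4 = 12
Unknown eligibility = 29 + 9 = 38
Numerator = 66 + 5 = 71
Denominator = 66 + 5 + 27 + 12 + 7 + 38 = 155
RR2 = 71 / 155 = 0.4581
Denominator = 66 + 5 + 27 + 12 + 7 = 117
RR6 = 71 / 117 = 0.6068
Difference = 60.68 − 45.81 = 14.87 percentage points

14.9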